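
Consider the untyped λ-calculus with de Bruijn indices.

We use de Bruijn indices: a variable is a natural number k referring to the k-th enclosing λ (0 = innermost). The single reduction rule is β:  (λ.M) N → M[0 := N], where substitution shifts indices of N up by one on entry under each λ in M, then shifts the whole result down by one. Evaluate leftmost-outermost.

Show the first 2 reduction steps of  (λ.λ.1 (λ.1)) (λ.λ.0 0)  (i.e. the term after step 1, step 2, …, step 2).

Answer: after 2 steps: λ.λ.0 0

Reduction:
  start: (λ.λ.1 (λ.1)) (λ.λ.0 0)
  [1] λ.(λ.λ.0 0) (λ.1)
  [2] λ.λ.0 0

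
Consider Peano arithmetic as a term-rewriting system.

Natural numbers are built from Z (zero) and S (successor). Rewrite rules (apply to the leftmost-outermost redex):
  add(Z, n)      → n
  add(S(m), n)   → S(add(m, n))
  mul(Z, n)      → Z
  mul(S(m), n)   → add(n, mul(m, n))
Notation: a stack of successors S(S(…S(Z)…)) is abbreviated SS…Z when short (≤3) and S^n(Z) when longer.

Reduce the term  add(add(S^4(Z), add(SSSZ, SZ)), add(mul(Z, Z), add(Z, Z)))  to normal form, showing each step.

  start: add(add(S^4(Z), add(SSSZ, SZ)), add(mul(Z, Z), add(Z, Z)))
  →1  add(S(add(SSSZ, add(SSSZ, SZ))), add(mul(Z, Z), add(Z, Z)))
  →2  S(add(add(SSSZ, add(SSSZ, SZ)), add(mul(Z, Z), add(Z, Z))))
  →3  S(add(S(add(SSZ, add(SSSZ, SZ))), add(mul(Z, Z), add(Z, Z))))
  →4  S(S(add(add(SSZ, add(SSSZ, SZ)), add(mul(Z, Z), add(Z, Z)))))
  →5  S(S(add(S(add(SZ, add(SSSZ, SZ))), add(mul(Z, Z), add(Z, Z)))))
  →6  S(S(S(add(add(SZ, add(SSSZ, SZ)), add(mul(Z, Z), add(Z, Z))))))
  →7  S(S(S(add(S(add(Z, add(SSSZ, SZ))), add(mul(Z, Z), add(Z, Z))))))
  →8  S(S(S(S(add(add(Z, add(SSSZ, SZ)), add(mul(Z, Z), add(Z, Z)))))))
  →9  S(S(S(S(add(add(SSSZ, SZ), add(mul(Z, Z), add(Z, Z)))))))
  →10  S(S(S(S(add(S(add(SSZ, SZ)), add(mul(Z, Z), add(Z, Z)))))))
  →11  S(S(S(S(S(add(add(SSZ, SZ), add(mul(Z, Z), add(Z, Z))))))))
  →12  S(S(S(S(S(add(S(add(SZ, SZ)), add(mul(Z, Z), add(Z, Z))))))))
  →13  S(S(S(S(S(S(add(add(SZ, SZ), add(mul(Z, Z), add(Z, Z)))))))))
  →14  S(S(S(S(S(S(add(S(add(Z, SZ)), add(mul(Z, Z), add(Z, Z)))))))))
  →15  S(S(S(S(S(S(S(add(add(Z, SZ), add(mul(Z, Z), add(Z, Z))))))))))
  →16  S(S(S(S(S(S(S(add(SZ, add(mul(Z, Z), add(Z, Z))))))))))
  →17  S(S(S(S(S(S(S(S(add(Z, add(mul(Z, Z), add(Z, Z)))))))))))
  →18  S(S(S(S(S(S(S(S(add(mul(Z, Z), add(Z, Z))))))))))
  →19  S(S(S(S(S(S(S(S(add(Z, add(Z, Z))))))))))
  →20  S(S(S(S(S(S(S(S(add(Z, Z)))))))))
  →21  S^8(Z)

Answer: normal form = S^8(Z)  (in 21 steps)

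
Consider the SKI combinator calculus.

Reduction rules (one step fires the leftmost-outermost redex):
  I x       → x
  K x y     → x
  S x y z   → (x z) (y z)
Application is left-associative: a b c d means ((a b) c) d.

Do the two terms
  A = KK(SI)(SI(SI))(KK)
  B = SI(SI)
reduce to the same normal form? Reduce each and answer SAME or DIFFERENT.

Term A:
  start: KK(SI)(SI(SI))(KK)
  step 1: K(SI(SI))(KK)
  step 2: SI(SI)

Term B:
  start: SI(SI)

Answer: SAME — A ⇓ SI(SI), B ⇓ SI(SI)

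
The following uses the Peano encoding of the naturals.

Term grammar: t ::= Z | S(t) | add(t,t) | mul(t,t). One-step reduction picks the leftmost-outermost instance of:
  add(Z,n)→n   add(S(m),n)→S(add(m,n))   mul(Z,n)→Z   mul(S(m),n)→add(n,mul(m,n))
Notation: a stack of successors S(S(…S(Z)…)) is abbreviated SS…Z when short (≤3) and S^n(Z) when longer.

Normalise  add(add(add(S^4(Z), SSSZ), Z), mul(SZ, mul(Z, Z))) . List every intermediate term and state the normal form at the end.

Answer: normal form = S^7(Z)  (in 25 steps)

Reduction:
  start: add(add(add(S^4(Z), SSSZ), Z), mul(SZ, mul(Z, Z)))
  step 1: add(add(S(add(SSSZ, SSSZ)), Z), mul(SZ, mul(Z, Z)))
  step 2: add(S(add(add(SSSZ, SSSZ), Z)), mul(SZ, mul(Z, Z)))
  step 3: S(add(add(add(SSSZ, SSSZ), Z), mul(SZ, mul(Z, Z))))
  step 4: S(add(add(S(add(SSZ, SSSZ)), Z), mul(SZ, mul(Z, Z))))
  step 5: S(add(S(add(add(SSZ, SSSZ), Z)), mul(SZ, mul(Z, Z))))
  step 6: S(S(add(add(add(SSZ, SSSZ), Z), mul(SZ, mul(Z, Z)))))
  step 7: S(S(add(add(S(add(SZ, SSSZ)), Z), mul(SZ, mul(Z, Z)))))
  step 8: S(S(add(S(add(add(SZ, SSSZ), Z)), mul(SZ, mul(Z, Z)))))
  step 9: S(S(S(add(add(add(SZ, SSSZ), Z), mul(SZ, mul(Z, Z))))))
  step 10: S(S(S(add(add(S(add(Z, SSSZ)), Z), mul(SZ, mul(Z, Z))))))
  step 11: S(S(S(add(S(add(add(Z, SSSZ), Z)), mul(SZ, mul(Z, Z))))))
  step 12: S(S(S(S(add(add(add(Z, SSSZ), Z), mul(SZ, mul(Z, Z)))))))
  step 13: S(S(S(S(add(add(SSSZ, Z), mul(SZ, mul(Z, Z)))))))
  step 14: S(S(S(S(add(S(add(SSZ, Z)), mul(SZ, mul(Z, Z)))))))
  step 15: S(S(S(S(S(add(add(SSZ, Z), mul(SZ, mul(Z, Z))))))))
  step 16: S(S(S(S(S(add(S(add(SZ, Z)), mul(SZ, mul(Z, Z))))))))
  step 17: S(S(S(S(S(S(add(add(SZ, Z), mul(SZ, mul(Z, Z)))))))))
  step 18: S(S(S(S(S(S(add(S(add(Z, Z)), mul(SZ, mul(Z, Z)))))))))
  step 19: S(S(S(S(S(S(S(add(add(Z, Z), mul(SZ, mul(Z, Z))))))))))
  step 20: S(S(S(S(S(S(S(add(Z, mul(SZ, mul(Z, Z))))))))))
  step 21: S(S(S(S(S(S(S(mul(SZ, mul(Z, Z)))))))))
  step 22: S(S(S(S(S(S(S(add(mul(Z, Z), mul(Z, mul(Z, Z))))))))))
  step 23: S(S(S(S(S(S(S(add(Z, mul(Z, mul(Z, Z))))))))))
  step 24: S(S(S(S(S(S(S(mul(Z, mul(Z, Z)))))))))
  step 25: S^7(Z)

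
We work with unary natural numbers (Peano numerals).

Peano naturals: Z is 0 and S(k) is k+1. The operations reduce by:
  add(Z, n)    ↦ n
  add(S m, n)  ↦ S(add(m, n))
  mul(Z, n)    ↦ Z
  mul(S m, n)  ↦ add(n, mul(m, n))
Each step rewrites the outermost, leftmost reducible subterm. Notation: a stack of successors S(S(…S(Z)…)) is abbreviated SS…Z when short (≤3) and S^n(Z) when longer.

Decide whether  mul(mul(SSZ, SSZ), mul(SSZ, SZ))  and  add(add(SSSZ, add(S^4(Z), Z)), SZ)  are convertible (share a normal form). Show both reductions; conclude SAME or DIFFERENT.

Answer: SAME — A ⇓ S^8(Z), B ⇓ S^8(Z)

Derivation:
Term A:
  start: mul(mul(SSZ, SSZ), mul(SSZ, SZ))
  →1  mul(add(SSZ, mul(SZ, SSZ)), mul(SSZ, SZ))
  →2  mul(S(add(SZ, mul(SZ, SSZ))), mul(SSZ, SZ))
  →3  add(mul(SSZ, SZ), mul(add(SZ, mul(SZ, SSZ)), mul(SSZ, SZ)))
  →4  add(add(SZ, mul(SZ, SZ)), mul(add(SZ, mul(SZ, SSZ)), mul(SSZ, SZ)))
  →5  add(S(add(Z, mul(SZ, SZ))), mul(add(SZ, mul(SZ, SSZ)), mul(SSZ, SZ)))
  →6  S(add(add(Z, mul(SZ, SZ)), mul(add(SZ, mul(SZ, SSZ)), mul(SSZ, SZ))))
  →7  S(add(mul(SZ, SZ), mul(add(SZ, mul(SZ, SSZ)), mul(SSZ, SZ))))
  →8  S(add(add(SZ, mul(Z, SZ)), mul(add(SZ, mul(SZ, SSZ)), mul(SSZ, SZ))))
  →9  S(add(S(add(Z, mul(Z, SZ))), mul(add(SZ, mul(SZ, SSZ)), mul(SSZ, SZ))))
  →10  S(S(add(add(Z, mul(Z, SZ)), mul(add(SZ, mul(SZ, SSZ)), mul(SSZ, SZ)))))
  →11  S(S(add(mul(Z, SZ), mul(add(SZ, mul(SZ, SSZ)), mul(SSZ, SZ)))))
  →12  S(S(add(Z, mul(add(SZ, mul(SZ, SSZ)), mul(SSZ, SZ)))))
  →13  S(S(mul(add(SZ, mul(SZ, SSZ)), mul(SSZ, SZ))))
  →14  S(S(mul(S(add(Z, mul(SZ, SSZ))), mul(SSZ, SZ))))
  →15  S(S(add(mul(SSZ, SZ), mul(add(Z, mul(SZ, SSZ)), mul(SSZ, SZ)))))
  →16  S(S(add(add(SZ, mul(SZ, SZ)), mul(add(Z, mul(SZ, SSZ)), mul(SSZ, SZ)))))
  →17  S(S(add(S(add(Z, mul(SZ, SZ))), mul(add(Z, mul(SZ, SSZ)), mul(SSZ, SZ)))))
  →18  S(S(S(add(add(Z, mul(SZ, SZ)), mul(add(Z, mul(SZ, SSZ)), mul(SSZ, SZ))))))
  →19  S(S(S(add(mul(SZ, SZ), mul(add(Z, mul(SZ, SSZ)), mul(SSZ, SZ))))))
  →20  S(S(S(add(add(SZ, mul(Z, SZ)), mul(add(Z, mul(SZ, SSZ)), mul(SSZ, SZ))))))
  →21  S(S(S(add(S(add(Z, mul(Z, SZ))), mul(add(Z, mul(SZ, SSZ)), mul(SSZ, SZ))))))
  →22  S(S(S(S(add(add(Z, mul(Z, SZ)), mul(add(Z, mul(SZ, SSZ)), mul(SSZ, SZ)))))))
  →23  S(S(S(S(add(mul(Z, SZ), mul(add(Z, mul(SZ, SSZ)), mul(SSZ, SZ)))))))
  →24  S(S(S(S(add(Z, mul(add(Z, mul(SZ, SSZ)), mul(SSZ, SZ)))))))
  →25  S(S(S(S(mul(add(Z, mul(SZ, SSZ)), mul(SSZ, SZ))))))
  →26  S(S(S(S(mul(mul(SZ, SSZ), mul(SSZ, SZ))))))
  →27  S(S(S(S(mul(add(SSZ, mul(Z, SSZ)), mul(SSZ, SZ))))))
  →28  S(S(S(S(mul(S(add(SZ, mul(Z, SSZ))), mul(SSZ, SZ))))))
  →29  S(S(S(S(add(mul(SSZ, SZ), mul(add(SZ, mul(Z, SSZ)), mul(SSZ, SZ)))))))
  →30  S(S(S(S(add(add(SZ, mul(SZ, SZ)), mul(add(SZ, mul(Z, SSZ)), mul(SSZ, SZ)))))))
  →31  S(S(S(S(add(S(add(Z, mul(SZ, SZ))), mul(add(SZ, mul(Z, SSZ)), mul(SSZ, SZ)))))))
  →32  S(S(S(S(S(add(add(Z, mul(SZ, SZ)), mul(add(SZ, mul(Z, SSZ)), mul(SSZ, SZ))))))))
  →33  S(S(S(S(S(add(mul(SZ, SZ), mul(add(SZ, mul(Z, SSZ)), mul(SSZ, SZ))))))))
  →34  S(S(S(S(S(add(add(SZ, mul(Z, SZ)), mul(add(SZ, mul(Z, SSZ)), mul(SSZ, SZ))))))))
  →35  S(S(S(S(S(add(S(add(Z, mul(Z, SZ))), mul(add(SZ, mul(Z, SSZ)), mul(SSZ, SZ))))))))
  →36  S(S(S(S(S(S(add(add(Z, mul(Z, SZ)), mul(add(SZ, mul(Z, SSZ)), mul(SSZ, SZ)))))))))
  →37  S(S(S(S(S(S(add(mul(Z, SZ), mul(add(SZ, mul(Z, SSZ)), mul(SSZ, SZ)))))))))
  →38  S(S(S(S(S(S(add(Z, mul(add(SZ, mul(Z, SSZ)), mul(SSZ, SZ)))))))))
  →39  S(S(S(S(S(S(mul(add(SZ, mul(Z, SSZ)), mul(SSZ, SZ))))))))
  →40  S(S(S(S(S(S(mul(S(add(Z, mul(Z, SSZ))), mul(SSZ, SZ))))))))
  →41  S(S(S(S(S(S(add(mul(SSZ, SZ), mul(add(Z, mul(Z, SSZ)), mul(SSZ, SZ)))))))))
  →42  S(S(S(S(S(S(add(add(SZ, mul(SZ, SZ)), mul(add(Z, mul(Z, SSZ)), mul(SSZ, SZ)))))))))
  →43  S(S(S(S(S(S(add(S(add(Z, mul(SZ, SZ))), mul(add(Z, mul(Z, SSZ)), mul(SSZ, SZ)))))))))
  →44  S(S(S(S(S(S(S(add(add(Z, mul(SZ, SZ)), mul(add(Z, mul(Z, SSZ)), mul(SSZ, SZ))))))))))
  →45  S(S(S(S(S(S(S(add(mul(SZ, SZ), mul(add(Z, mul(Z, SSZ)), mul(SSZ, SZ))))))))))
  →46  S(S(S(S(S(S(S(add(add(SZ, mul(Z, SZ)), mul(add(Z, mul(Z, SSZ)), mul(SSZ, SZ))))))))))
  →47  S(S(S(S(S(S(S(add(S(add(Z, mul(Z, SZ))), mul(add(Z, mul(Z, SSZ)), mul(SSZ, SZ))))))))))
  →48  S(S(S(S(S(S(S(S(add(add(Z, mul(Z, SZ)), mul(add(Z, mul(Z, SSZ)), mul(SSZ, SZ)))))))))))
  →49  S(S(S(S(S(S(S(S(add(mul(Z, SZ), mul(add(Z, mul(Z, SSZ)), mul(SSZ, SZ)))))))))))
  →50  S(S(S(S(S(S(S(S(add(Z, mul(add(Z, mul(Z, SSZ)), mul(SSZ, SZ)))))))))))
  →51  S(S(S(S(S(S(S(S(mul(add(Z, mul(Z, SSZ)), mul(SSZ, SZ))))))))))
  →52  S(S(S(S(S(S(S(S(mul(mul(Z, SSZ), mul(SSZ, SZ))))))))))
  →53  S(S(S(S(S(S(S(S(mul(Z, mul(SSZ, SZ))))))))))
  →54  S^8(Z)

Term B:
  start: add(add(SSSZ, add(S^4(Z), Z)), SZ)
  →1  add(S(add(SSZ, add(S^4(Z), Z))), SZ)
  →2  S(add(add(SSZ, add(S^4(Z), Z)), SZ))
  →3  S(add(S(add(SZ, add(S^4(Z), Z))), SZ))
  →4  S(S(add(add(SZ, add(S^4(Z), Z)), SZ)))
  →5  S(S(add(S(add(Z, add(S^4(Z), Z))), SZ)))
  →6  S(S(S(add(add(Z, add(S^4(Z), Z)), SZ))))
  →7  S(S(S(add(add(S^4(Z), Z), SZ))))
  →8  S(S(S(add(S(add(SSSZ, Z)), SZ))))
  →9  S(S(S(S(add(add(SSSZ, Z), SZ)))))
  →10  S(S(S(S(add(S(add(SSZ, Z)), SZ)))))
  →11  S(S(S(S(S(add(add(SSZ, Z), SZ))))))
  →12  S(S(S(S(S(add(S(add(SZ, Z)), SZ))))))
  →13  S(S(S(S(S(S(add(add(SZ, Z), SZ)))))))
  →14  S(S(S(S(S(S(add(S(add(Z, Z)), SZ)))))))
  →15  S(S(S(S(S(S(S(add(add(Z, Z), SZ))))))))
  →16  S(S(S(S(S(S(S(add(Z, SZ))))))))
  →17  S^8(Z)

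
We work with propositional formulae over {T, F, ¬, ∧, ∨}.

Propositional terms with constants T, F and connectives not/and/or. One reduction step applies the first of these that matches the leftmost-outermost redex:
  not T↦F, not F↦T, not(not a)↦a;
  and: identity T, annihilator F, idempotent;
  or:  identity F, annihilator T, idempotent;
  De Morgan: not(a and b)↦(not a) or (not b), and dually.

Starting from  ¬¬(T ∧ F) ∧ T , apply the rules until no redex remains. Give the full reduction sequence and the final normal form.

Answer: normal form = F  (in 3 steps)

Derivation:
  start: ¬¬(T ∧ F) ∧ T
  step 1: ¬¬(T ∧ F)
  step 2: T ∧ F
  step 3: F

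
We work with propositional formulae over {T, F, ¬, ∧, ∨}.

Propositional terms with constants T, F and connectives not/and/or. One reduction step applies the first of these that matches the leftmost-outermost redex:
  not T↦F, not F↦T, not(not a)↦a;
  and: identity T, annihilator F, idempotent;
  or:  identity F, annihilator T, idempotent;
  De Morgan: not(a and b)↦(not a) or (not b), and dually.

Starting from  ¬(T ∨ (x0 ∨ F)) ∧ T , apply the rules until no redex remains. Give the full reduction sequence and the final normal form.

  start: ¬(T ∨ (x0 ∨ F)) ∧ T
  [1] ¬(T ∨ (x0 ∨ F))
  [2] ¬T ∧ ¬(x0 ∨ F)
  [3] F ∧ ¬(x0 ∨ F)
  [4] F

Answer: normal form = F  (in 4 steps)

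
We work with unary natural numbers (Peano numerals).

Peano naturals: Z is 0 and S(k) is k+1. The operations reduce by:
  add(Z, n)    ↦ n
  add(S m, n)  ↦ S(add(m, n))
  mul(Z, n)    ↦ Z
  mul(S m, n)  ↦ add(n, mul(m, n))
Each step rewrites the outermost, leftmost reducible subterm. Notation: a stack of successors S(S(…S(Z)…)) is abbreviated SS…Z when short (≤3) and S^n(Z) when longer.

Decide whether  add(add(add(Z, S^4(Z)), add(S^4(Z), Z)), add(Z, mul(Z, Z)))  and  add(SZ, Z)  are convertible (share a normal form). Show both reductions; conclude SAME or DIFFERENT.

Answer: DIFFERENT — A ⇓ S^8(Z), B ⇓ SZ

Working:
Term A:
  start: add(add(add(Z, S^4(Z)), add(S^4(Z), Z)), add(Z, mul(Z, Z)))
  [1] add(add(S^4(Z), add(S^4(Z), Z)), add(Z, mul(Z, Z)))
  [2] add(S(add(SSSZ, add(S^4(Z), Z))), add(Z, mul(Z, Z)))
  [3] S(add(add(SSSZ, add(S^4(Z), Z)), add(Z, mul(Z, Z))))
  [4] S(add(S(add(SSZ, add(S^4(Z), Z))), add(Z, mul(Z, Z))))
  [5] S(S(add(add(SSZ, add(S^4(Z), Z)), add(Z, mul(Z, Z)))))
  [6] S(S(add(S(add(SZ, add(S^4(Z), Z))), add(Z, mul(Z, Z)))))
  [7] S(S(S(add(add(SZ, add(S^4(Z), Z)), add(Z, mul(Z, Z))))))
  [8] S(S(S(add(S(add(Z, add(S^4(Z), Z))), add(Z, mul(Z, Z))))))
  [9] S(S(S(S(add(add(Z, add(S^4(Z), Z)), add(Z, mul(Z, Z)))))))
  [10] S(S(S(S(add(add(S^4(Z), Z), add(Z, mul(Z, Z)))))))
  [11] S(S(S(S(add(S(add(SSSZ, Z)), add(Z, mul(Z, Z)))))))
  [12] S(S(S(S(S(add(add(SSSZ, Z), add(Z, mul(Z, Z))))))))
  [13] S(S(S(S(S(add(S(add(SSZ, Z)), add(Z, mul(Z, Z))))))))
  [14] S(S(S(S(S(S(add(add(SSZ, Z), add(Z, mul(Z, Z)))))))))
  [15] S(S(S(S(S(S(add(S(add(SZ, Z)), add(Z, mul(Z, Z)))))))))
  [16] S(S(S(S(S(S(S(add(add(SZ, Z), add(Z, mul(Z, Z))))))))))
  [17] S(S(S(S(S(S(S(add(S(add(Z, Z)), add(Z, mul(Z, Z))))))))))
  [18] S(S(S(S(S(S(S(S(add(add(Z, Z), add(Z, mul(Z, Z)))))))))))
  [19] S(S(S(S(S(S(S(S(add(Z, add(Z, mul(Z, Z)))))))))))
  [20] S(S(S(S(S(S(S(S(add(Z, mul(Z, Z))))))))))
  [21] S(S(S(S(S(S(S(S(mul(Z, Z)))))))))
  [22] S^8(Z)

Term B:
  start: add(SZ, Z)
  [1] S(add(Z, Z))
  [2] SZ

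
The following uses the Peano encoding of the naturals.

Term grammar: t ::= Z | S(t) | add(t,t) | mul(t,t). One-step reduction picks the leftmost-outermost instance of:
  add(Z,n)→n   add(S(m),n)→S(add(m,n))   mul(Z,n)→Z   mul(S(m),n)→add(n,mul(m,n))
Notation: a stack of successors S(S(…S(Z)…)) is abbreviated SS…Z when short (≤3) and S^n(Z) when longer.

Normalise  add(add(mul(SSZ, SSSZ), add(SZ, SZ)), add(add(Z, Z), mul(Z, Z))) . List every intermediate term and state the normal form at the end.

  start: add(add(mul(SSZ, SSSZ), add(SZ, SZ)), add(add(Z, Z), mul(Z, Z)))
  [1] add(add(add(SSSZ, mul(SZ, SSSZ)), add(SZ, SZ)), add(add(Z, Z), mul(Z, Z)))
  [2] add(add(S(add(SSZ, mul(SZ, SSSZ))), add(SZ, SZ)), add(add(Z, Z), mul(Z, Z)))
  [3] add(S(add(add(SSZ, mul(SZ, SSSZ)), add(SZ, SZ))), add(add(Z, Z), mul(Z, Z)))
  [4] S(add(add(add(SSZ, mul(SZ, SSSZ)), add(SZ, SZ)), add(add(Z, Z), mul(Z, Z))))
  [5] S(add(add(S(add(SZ, mul(SZ, SSSZ))), add(SZ, SZ)), add(add(Z, Z), mul(Z, Z))))
  [6] S(add(S(add(add(SZ, mul(SZ, SSSZ)), add(SZ, SZ))), add(add(Z, Z), mul(Z, Z))))
  [7] S(S(add(add(add(SZ, mul(SZ, SSSZ)), add(SZ, SZ)), add(add(Z, Z), mul(Z, Z)))))
  [8] S(S(add(add(S(add(Z, mul(SZ, SSSZ))), add(SZ, SZ)), add(add(Z, Z), mul(Z, Z)))))
  [9] S(S(add(S(add(add(Z, mul(SZ, SSSZ)), add(SZ, SZ))), add(add(Z, Z), mul(Z, Z)))))
  [10] S(S(S(add(add(add(Z, mul(SZ, SSSZ)), add(SZ, SZ)), add(add(Z, Z), mul(Z, Z))))))
  [11] S(S(S(add(add(mul(SZ, SSSZ), add(SZ, SZ)), add(add(Z, Z), mul(Z, Z))))))
  [12] S(S(S(add(add(add(SSSZ, mul(Z, SSSZ)), add(SZ, SZ)), add(add(Z, Z), mul(Z, Z))))))
  [13] S(S(S(add(add(S(add(SSZ, mul(Z, SSSZ))), add(SZ, SZ)), add(add(Z, Z), mul(Z, Z))))))
  [14] S(S(S(add(S(add(add(SSZ, mul(Z, SSSZ)), add(SZ, SZ))), add(add(Z, Z), mul(Z, Z))))))
  [15] S(S(S(S(add(add(add(SSZ, mul(Z, SSSZ)), add(SZ, SZ)), add(add(Z, Z), mul(Z, Z)))))))
  [16] S(S(S(S(add(add(S(add(SZ, mul(Z, SSSZ))), add(SZ, SZ)), add(add(Z, Z), mul(Z, Z)))))))
  [17] S(S(S(S(add(S(add(add(SZ, mul(Z, SSSZ)), add(SZ, SZ))), add(add(Z, Z), mul(Z, Z)))))))
  [18] S(S(S(S(S(add(add(add(SZ, mul(Z, SSSZ)), add(SZ, SZ)), add(add(Z, Z), mul(Z, Z))))))))
  [19] S(S(S(S(S(add(add(S(add(Z, mul(Z, SSSZ))), add(SZ, SZ)), add(add(Z, Z), mul(Z, Z))))))))
  [20] S(S(S(S(S(add(S(add(add(Z, mul(Z, SSSZ)), add(SZ, SZ))), add(add(Z, Z), mul(Z, Z))))))))
  [21] S(S(S(S(S(S(add(add(add(Z, mul(Z, SSSZ)), add(SZ, SZ)), add(add(Z, Z), mul(Z, Z)))))))))
  [22] S(S(S(S(S(S(add(add(mul(Z, SSSZ), add(SZ, SZ)), add(add(Z, Z), mul(Z, Z)))))))))
  [23] S(S(S(S(S(S(add(add(Z, add(SZ, SZ)), add(add(Z, Z), mul(Z, Z)))))))))
  [24] S(S(S(S(S(S(add(add(SZ, SZ), add(add(Z, Z), mul(Z, Z)))))))))
  [25] S(S(S(S(S(S(add(S(add(Z, SZ)), add(add(Z, Z), mul(Z, Z)))))))))
  [26] S(S(S(S(S(S(S(add(add(Z, SZ), add(add(Z, Z), mul(Z, Z))))))))))
  [27] S(S(S(S(S(S(S(add(SZ, add(add(Z, Z), mul(Z, Z))))))))))
  [28] S(S(S(S(S(S(S(S(add(Z, add(add(Z, Z), mul(Z, Z)))))))))))
  [29] S(S(S(S(S(S(S(S(add(add(Z, Z), mul(Z, Z))))))))))
  [30] S(S(S(S(S(S(S(S(add(Z, mul(Z, Z))))))))))
  [31] S(S(S(S(S(S(S(S(mul(Z, Z)))))))))
  [32] S^8(Z)

Answer: normal form = S^8(Z)  (in 32 steps)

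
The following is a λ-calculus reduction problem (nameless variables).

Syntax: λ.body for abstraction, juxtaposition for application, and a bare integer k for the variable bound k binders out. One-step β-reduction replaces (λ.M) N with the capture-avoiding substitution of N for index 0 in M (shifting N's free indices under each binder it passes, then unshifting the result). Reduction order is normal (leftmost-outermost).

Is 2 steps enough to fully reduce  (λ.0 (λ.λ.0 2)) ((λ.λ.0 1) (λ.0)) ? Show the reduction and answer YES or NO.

Answer: NO — after 2 steps the term is (λ.0 (λ.0)) (λ.λ.0 ((λ.λ.0 1) (λ.0))), not yet normal

Derivation:
  start: (λ.0 (λ.λ.0 2)) ((λ.λ.0 1) (λ.0))
  →1  (λ.λ.0 1) (λ.0) (λ.λ.0 ((λ.λ.0 1) (λ.0)))
  →2  (λ.0 (λ.0)) (λ.λ.0 ((λ.λ.0 1) (λ.0)))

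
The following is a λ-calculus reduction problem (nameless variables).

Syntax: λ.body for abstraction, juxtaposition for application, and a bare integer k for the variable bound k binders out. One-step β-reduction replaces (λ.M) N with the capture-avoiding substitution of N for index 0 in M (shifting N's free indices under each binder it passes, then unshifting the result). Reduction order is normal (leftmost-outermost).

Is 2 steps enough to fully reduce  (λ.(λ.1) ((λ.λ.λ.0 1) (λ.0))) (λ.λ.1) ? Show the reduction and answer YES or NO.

  start: (λ.(λ.1) ((λ.λ.λ.0 1) (λ.0))) (λ.λ.1)
  [1] (λ.λ.λ.1) ((λ.λ.λ.0 1) (λ.0))
  [2] λ.λ.1

Answer: YES — reaches normal form λ.λ.1 in 2 ≤ 2 steps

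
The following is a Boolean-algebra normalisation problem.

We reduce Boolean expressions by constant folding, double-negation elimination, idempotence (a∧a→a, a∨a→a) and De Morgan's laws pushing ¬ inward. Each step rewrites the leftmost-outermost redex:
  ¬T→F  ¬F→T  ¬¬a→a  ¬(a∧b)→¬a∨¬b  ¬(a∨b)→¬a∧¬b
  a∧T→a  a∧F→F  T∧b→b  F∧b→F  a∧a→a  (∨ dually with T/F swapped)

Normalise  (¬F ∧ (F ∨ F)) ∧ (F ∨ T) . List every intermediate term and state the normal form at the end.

Answer: normal form = F  (in 4 steps)

Reduction:
  start: (¬F ∧ (F ∨ F)) ∧ (F ∨ T)
  [1] (T ∧ (F ∨ F)) ∧ (F ∨ T)
  [2] (F ∨ F) ∧ (F ∨ T)
  [3] F ∧ (F ∨ T)
  [4] F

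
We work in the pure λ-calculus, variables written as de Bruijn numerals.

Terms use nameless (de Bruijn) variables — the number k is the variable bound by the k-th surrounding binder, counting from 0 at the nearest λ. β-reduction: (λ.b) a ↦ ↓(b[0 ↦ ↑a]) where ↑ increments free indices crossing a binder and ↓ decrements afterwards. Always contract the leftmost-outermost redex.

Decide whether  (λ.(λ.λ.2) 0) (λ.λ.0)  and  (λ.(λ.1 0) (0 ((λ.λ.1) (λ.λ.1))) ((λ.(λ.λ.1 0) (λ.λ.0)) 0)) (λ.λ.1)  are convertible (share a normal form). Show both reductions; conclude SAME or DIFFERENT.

Term A:
  start: (λ.(λ.λ.2) 0) (λ.λ.0)
  →1  (λ.λ.λ.λ.0) (λ.λ.0)
  →2  λ.λ.λ.0

Term B:
  start: (λ.(λ.1 0) (0 ((λ.λ.1) (λ.λ.1))) ((λ.(λ.λ.1 0) (λ.λ.0)) 0)) (λ.λ.1)
  →1  (λ.(λ.λ.1) 0) ((λ.λ.1) ((λ.λ.1) (λ.λ.1))) ((λ.(λ.λ.1 0) (λ.λ.0)) (λ.λ.1))
  →2  (λ.λ.1) ((λ.λ.1) ((λ.λ.1) (λ.λ.1))) ((λ.(λ.λ.1 0) (λ.λ.0)) (λ.λ.1))
  →3  (λ.(λ.λ.1) ((λ.λ.1) (λ.λ.1))) ((λ.(λ.λ.1 0) (λ.λ.0)) (λ.λ.1))
  →4  (λ.λ.1) ((λ.λ.1) (λ.λ.1))
  →5  λ.(λ.λ.1) (λ.λ.1)
  →6  λ.λ.λ.λ.1

Answer: DIFFERENT — A ⇓ λ.λ.λ.0, B ⇓ λ.λ.λ.λ.1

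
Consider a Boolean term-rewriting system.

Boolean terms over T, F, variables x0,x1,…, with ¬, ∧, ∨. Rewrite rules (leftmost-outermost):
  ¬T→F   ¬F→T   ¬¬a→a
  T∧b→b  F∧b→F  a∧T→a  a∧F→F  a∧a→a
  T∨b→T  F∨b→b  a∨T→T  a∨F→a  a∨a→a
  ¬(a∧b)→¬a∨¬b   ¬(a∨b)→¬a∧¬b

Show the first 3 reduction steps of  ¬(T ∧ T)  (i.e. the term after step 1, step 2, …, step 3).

  start: ¬(T ∧ T)
  →1  ¬T ∨ ¬T
  →2  ¬T
  →3  F

Answer: after 3 steps: F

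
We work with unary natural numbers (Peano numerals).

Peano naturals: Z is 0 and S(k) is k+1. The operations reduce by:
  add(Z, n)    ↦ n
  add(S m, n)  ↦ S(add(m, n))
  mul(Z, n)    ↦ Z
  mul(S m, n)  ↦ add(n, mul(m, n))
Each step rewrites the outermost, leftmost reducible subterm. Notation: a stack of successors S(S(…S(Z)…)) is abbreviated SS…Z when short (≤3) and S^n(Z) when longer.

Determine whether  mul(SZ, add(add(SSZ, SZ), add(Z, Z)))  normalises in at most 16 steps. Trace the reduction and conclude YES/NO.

  start: mul(SZ, add(add(SSZ, SZ), add(Z, Z)))
  [1] add(add(add(SSZ, SZ), add(Z, Z)), mul(Z, add(add(SSZ, SZ), add(Z, Z))))
  [2] add(add(S(add(SZ, SZ)), add(Z, Z)), mul(Z, add(add(SSZ, SZ), add(Z, Z))))
  [3] add(S(add(add(SZ, SZ), add(Z, Z))), mul(Z, add(add(SSZ, SZ), add(Z, Z))))
  [4] S(add(add(add(SZ, SZ), add(Z, Z)), mul(Z, add(add(SSZ, SZ), add(Z, Z)))))
  [5] S(add(add(S(add(Z, SZ)), add(Z, Z)), mul(Z, add(add(SSZ, SZ), add(Z, Z)))))
  [6] S(add(S(add(add(Z, SZ), add(Z, Z))), mul(Z, add(add(SSZ, SZ), add(Z, Z)))))
  [7] S(S(add(add(add(Z, SZ), add(Z, Z)), mul(Z, add(add(SSZ, SZ), add(Z, Z))))))
  [8] S(S(add(add(SZ, add(Z, Z)), mul(Z, add(add(SSZ, SZ), add(Z, Z))))))
  [9] S(S(add(S(add(Z, add(Z, Z))), mul(Z, add(add(SSZ, SZ), add(Z, Z))))))
  [10] S(S(S(add(add(Z, add(Z, Z)), mul(Z, add(add(SSZ, SZ), add(Z, Z)))))))
  [11] S(S(S(add(add(Z, Z), mul(Z, add(add(SSZ, SZ), add(Z, Z)))))))
  [12] S(S(S(add(Z, mul(Z, add(add(SSZ, SZ), add(Z, Z)))))))
  [13] S(S(S(mul(Z, add(add(SSZ, SZ), add(Z, Z))))))
  [14] SSSZ

Answer: YES — reaches normal form SSSZ in 14 ≤ 16 steps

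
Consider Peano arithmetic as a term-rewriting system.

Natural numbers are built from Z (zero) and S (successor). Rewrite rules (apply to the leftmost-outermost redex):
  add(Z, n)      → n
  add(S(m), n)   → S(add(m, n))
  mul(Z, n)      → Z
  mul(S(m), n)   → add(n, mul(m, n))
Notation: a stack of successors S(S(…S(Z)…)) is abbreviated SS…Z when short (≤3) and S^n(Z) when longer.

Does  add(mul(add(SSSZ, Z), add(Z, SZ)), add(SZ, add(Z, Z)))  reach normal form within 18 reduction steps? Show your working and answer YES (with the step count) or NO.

  start: add(mul(add(SSSZ, Z), add(Z, SZ)), add(SZ, add(Z, Z)))
  [1] add(mul(S(add(SSZ, Z)), add(Z, SZ)), add(SZ, add(Z, Z)))
  [2] add(add(add(Z, SZ), mul(add(SSZ, Z), add(Z, SZ))), add(SZ, add(Z, Z)))
  [3] add(add(SZ, mul(add(SSZ, Z), add(Z, SZ))), add(SZ, add(Z, Z)))
  [4] add(S(add(Z, mul(add(SSZ, Z), add(Z, SZ)))), add(SZ, add(Z, Z)))
  [5] S(add(add(Z, mul(add(SSZ, Z), add(Z, SZ))), add(SZ, add(Z, Z))))
  [6] S(add(mul(add(SSZ, Z), add(Z, SZ)), add(SZ, add(Z, Z))))
  [7] S(add(mul(S(add(SZ, Z)), add(Z, SZ)), add(SZ, add(Z, Z))))
  [8] S(add(add(add(Z, SZ), mul(add(SZ, Z), add(Z, SZ))), add(SZ, add(Z, Z))))
  [9] S(add(add(SZ, mul(add(SZ, Z), add(Z, SZ))), add(SZ, add(Z, Z))))
  [10] S(add(S(add(Z, mul(add(SZ, Z), add(Z, SZ)))), add(SZ, add(Z, Z))))
  [11] S(S(add(add(Z, mul(add(SZ, Z), add(Z, SZ))), add(SZ, add(Z, Z)))))
  [12] S(S(add(mul(add(SZ, Z), add(Z, SZ)), add(SZ, add(Z, Z)))))
  [13] S(S(add(mul(S(add(Z, Z)), add(Z, SZ)), add(SZ, add(Z, Z)))))
  [14] S(S(add(add(add(Z, SZ), mul(add(Z, Z), add(Z, SZ))), add(SZ, add(Z, Z)))))
  [15] S(S(add(add(SZ, mul(add(Z, Z), add(Z, SZ))), add(SZ, add(Z, Z)))))
  [16] S(S(add(S(add(Z, mul(add(Z, Z), add(Z, SZ)))), add(SZ, add(Z, Z)))))
  [17] S(S(S(add(add(Z, mul(add(Z, Z), add(Z, SZ))), add(SZ, add(Z, Z))))))
  [18] S(S(S(add(mul(add(Z, Z), add(Z, SZ)), add(SZ, add(Z, Z))))))

Answer: NO — after 18 steps the term is S(S(S(add(mul(add(Z, Z), add(Z, SZ)), add(SZ, add(Z, Z)))))), not yet normal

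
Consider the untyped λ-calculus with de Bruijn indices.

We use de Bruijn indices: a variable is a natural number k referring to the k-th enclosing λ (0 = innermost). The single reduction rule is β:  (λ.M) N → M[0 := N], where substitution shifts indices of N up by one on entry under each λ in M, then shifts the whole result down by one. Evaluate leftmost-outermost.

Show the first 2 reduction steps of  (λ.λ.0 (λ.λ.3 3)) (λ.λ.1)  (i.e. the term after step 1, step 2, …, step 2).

Answer: after 2 steps: λ.0 (λ.λ.λ.λ.λ.1)

Working:
  start: (λ.λ.0 (λ.λ.3 3)) (λ.λ.1)
  [1] λ.0 (λ.λ.(λ.λ.1) (λ.λ.1))
  [2] λ.0 (λ.λ.λ.λ.λ.1)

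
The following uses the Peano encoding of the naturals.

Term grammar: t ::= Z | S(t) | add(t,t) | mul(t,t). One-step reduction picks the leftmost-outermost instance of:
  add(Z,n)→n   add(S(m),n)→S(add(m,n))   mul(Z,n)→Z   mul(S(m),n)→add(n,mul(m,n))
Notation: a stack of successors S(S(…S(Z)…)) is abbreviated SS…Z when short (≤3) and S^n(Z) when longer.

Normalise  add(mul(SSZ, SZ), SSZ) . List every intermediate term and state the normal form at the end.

  start: add(mul(SSZ, SZ), SSZ)
  →1  add(add(SZ, mul(SZ, SZ)), SSZ)
  →2  add(S(add(Z, mul(SZ, SZ))), SSZ)
  →3  S(add(add(Z, mul(SZ, SZ)), SSZ))
  →4  S(add(mul(SZ, SZ), SSZ))
  →5  S(add(add(SZ, mul(Z, SZ)), SSZ))
  →6  S(add(S(add(Z, mul(Z, SZ))), SSZ))
  →7  S(S(add(add(Z, mul(Z, SZ)), SSZ)))
  →8  S(S(add(mul(Z, SZ), SSZ)))
  →9  S(S(add(Z, SSZ)))
  →10  S^4(Z)

Answer: normal form = S^4(Z)  (in 10 steps)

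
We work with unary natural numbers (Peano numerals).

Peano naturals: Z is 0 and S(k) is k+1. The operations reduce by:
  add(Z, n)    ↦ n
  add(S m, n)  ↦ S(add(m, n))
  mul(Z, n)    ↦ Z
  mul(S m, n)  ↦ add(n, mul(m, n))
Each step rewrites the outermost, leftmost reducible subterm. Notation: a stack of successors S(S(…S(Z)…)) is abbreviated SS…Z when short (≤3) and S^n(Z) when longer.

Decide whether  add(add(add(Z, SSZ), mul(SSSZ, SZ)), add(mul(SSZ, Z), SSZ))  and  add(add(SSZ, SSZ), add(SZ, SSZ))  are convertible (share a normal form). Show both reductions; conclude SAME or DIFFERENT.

Answer: SAME — A ⇓ S^7(Z), B ⇓ S^7(Z)

Derivation:
Term A:
  start: add(add(add(Z, SSZ), mul(SSSZ, SZ)), add(mul(SSZ, Z), SSZ))
  →1  add(add(SSZ, mul(SSSZ, SZ)), add(mul(SSZ, Z), SSZ))
  →2  add(S(add(SZ, mul(SSSZ, SZ))), add(mul(SSZ, Z), SSZ))
  →3  S(add(add(SZ, mul(SSSZ, SZ)), add(mul(SSZ, Z), SSZ)))
  →4  S(add(S(add(Z, mul(SSSZ, SZ))), add(mul(SSZ, Z), SSZ)))
  →5  S(S(add(add(Z, mul(SSSZ, SZ)), add(mul(SSZ, Z), SSZ))))
  →6  S(S(add(mul(SSSZ, SZ), add(mul(SSZ, Z), SSZ))))
  →7  S(S(add(add(SZ, mul(SSZ, SZ)), add(mul(SSZ, Z), SSZ))))
  →8  S(S(add(S(add(Z, mul(SSZ, SZ))), add(mul(SSZ, Z), SSZ))))
  →9  S(S(S(add(add(Z, mul(SSZ, SZ)), add(mul(SSZ, Z), SSZ)))))
  →10  S(S(S(add(mul(SSZ, SZ), add(mul(SSZ, Z), SSZ)))))
  →11  S(S(S(add(add(SZ, mul(SZ, SZ)), add(mul(SSZ, Z), SSZ)))))
  →12  S(S(S(add(S(add(Z, mul(SZ, SZ))), add(mul(SSZ, Z), SSZ)))))
  →13  S(S(S(S(add(add(Z, mul(SZ, SZ)), add(mul(SSZ, Z), SSZ))))))
  →14  S(S(S(S(add(mul(SZ, SZ), add(mul(SSZ, Z), SSZ))))))
  →15  S(S(S(S(add(add(SZ, mul(Z, SZ)), add(mul(SSZ, Z), SSZ))))))
  →16  S(S(S(S(add(S(add(Z, mul(Z, SZ))), add(mul(SSZ, Z), SSZ))))))
  →17  S(S(S(S(S(add(add(Z, mul(Z, SZ)), add(mul(SSZ, Z), SSZ)))))))
  →18  S(S(S(S(S(add(mul(Z, SZ), add(mul(SSZ, Z), SSZ)))))))
  →19  S(S(S(S(S(add(Z, add(mul(SSZ, Z), SSZ)))))))
  →20  S(S(S(S(S(add(mul(SSZ, Z), SSZ))))))
  →21  S(S(S(S(S(add(add(Z, mul(SZ, Z)), SSZ))))))
  →22  S(S(S(S(S(add(mul(SZ, Z), SSZ))))))
  →23  S(S(S(S(S(add(add(Z, mul(Z, Z)), SSZ))))))
  →24  S(S(S(S(S(add(mul(Z, Z), SSZ))))))
  →25  S(S(S(S(S(add(Z, SSZ))))))
  →26  S^7(Z)

Term B:
  start: add(add(SSZ, SSZ), add(SZ, SSZ))
  →1  add(S(add(SZ, SSZ)), add(SZ, SSZ))
  →2  S(add(add(SZ, SSZ), add(SZ, SSZ)))
  →3  S(add(S(add(Z, SSZ)), add(SZ, SSZ)))
  →4  S(S(add(add(Z, SSZ), add(SZ, SSZ))))
  →5  S(S(add(SSZ, add(SZ, SSZ))))
  →6  S(S(S(add(SZ, add(SZ, SSZ)))))
  →7  S(S(S(S(add(Z, add(SZ, SSZ))))))
  →8  S(S(S(S(add(SZ, SSZ)))))
  →9  S(S(S(S(S(add(Z, SSZ))))))
  →10  S^7(Z)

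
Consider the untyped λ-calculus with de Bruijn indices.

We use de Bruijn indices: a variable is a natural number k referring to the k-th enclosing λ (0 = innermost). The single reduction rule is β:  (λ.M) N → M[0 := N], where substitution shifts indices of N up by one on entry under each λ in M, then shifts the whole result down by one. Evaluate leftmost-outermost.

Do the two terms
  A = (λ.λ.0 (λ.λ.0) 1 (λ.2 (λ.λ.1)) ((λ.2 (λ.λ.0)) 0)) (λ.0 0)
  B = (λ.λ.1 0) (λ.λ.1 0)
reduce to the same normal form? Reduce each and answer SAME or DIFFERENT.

Term A:
  start: (λ.λ.0 (λ.λ.0) 1 (λ.2 (λ.λ.1)) ((λ.2 (λ.λ.0)) 0)) (λ.0 0)
  [1] λ.0 (λ.λ.0) (λ.0 0) (λ.(λ.0 0) (λ.λ.1)) ((λ.(λ.0 0) (λ.λ.0)) 0)
  [2] λ.0 (λ.λ.0) (λ.0 0) (λ.(λ.λ.1) (λ.λ.1)) ((λ.(λ.0 0) (λ.λ.0)) 0)
  [3] λ.0 (λ.λ.0) (λ.0 0) (λ.λ.λ.λ.1) ((λ.(λ.0 0) (λ.λ.0)) 0)
  [4] λ.0 (λ.λ.0) (λ.0 0) (λ.λ.λ.λ.1) ((λ.0 0) (λ.λ.0))
  [5] λ.0 (λ.λ.0) (λ.0 0) (λ.λ.λ.λ.1) ((λ.λ.0) (λ.λ.0))
  [6] λ.0 (λ.λ.0) (λ.0 0) (λ.λ.λ.λ.1) (λ.0)

Term B:
  start: (λ.λ.1 0) (λ.λ.1 0)
  [1] λ.(λ.λ.1 0) 0
  [2] λ.λ.1 0

Answer: DIFFERENT — A ⇓ λ.0 (λ.λ.0) (λ.0 0) (λ.λ.λ.λ.1) (λ.0), B ⇓ λ.λ.1 0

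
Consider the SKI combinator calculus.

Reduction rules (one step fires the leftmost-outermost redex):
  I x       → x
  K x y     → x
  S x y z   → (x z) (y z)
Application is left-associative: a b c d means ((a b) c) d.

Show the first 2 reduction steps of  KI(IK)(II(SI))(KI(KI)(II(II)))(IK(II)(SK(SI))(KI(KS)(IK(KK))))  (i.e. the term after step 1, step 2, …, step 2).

  start: KI(IK)(II(SI))(KI(KI)(II(II)))(IK(II)(SK(SI))(KI(KS)(IK(KK))))
  step 1: I(II(SI))(KI(KI)(II(II)))(IK(II)(SK(SI))(KI(KS)(IK(KK))))
  step 2: II(SI)(KI(KI)(II(II)))(IK(II)(SK(SI))(KI(KS)(IK(KK))))

Answer: after 2 steps: II(SI)(KI(KI)(II(II)))(IK(II)(SK(SI))(KI(KS)(IK(KK))))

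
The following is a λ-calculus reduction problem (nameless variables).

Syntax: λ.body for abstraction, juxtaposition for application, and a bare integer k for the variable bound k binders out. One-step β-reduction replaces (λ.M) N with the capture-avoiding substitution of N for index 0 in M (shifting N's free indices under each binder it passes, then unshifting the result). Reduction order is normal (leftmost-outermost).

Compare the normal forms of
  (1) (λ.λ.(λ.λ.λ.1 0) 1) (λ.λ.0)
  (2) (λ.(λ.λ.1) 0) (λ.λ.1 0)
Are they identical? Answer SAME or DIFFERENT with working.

Answer: SAME — A ⇓ λ.λ.λ.1 0, B ⇓ λ.λ.λ.1 0

Reduction:
Term A:
  start: (λ.λ.(λ.λ.λ.1 0) 1) (λ.λ.0)
  step 1: λ.(λ.λ.λ.1 0) (λ.λ.0)
  step 2: λ.λ.λ.1 0

Term B:
  start: (λ.(λ.λ.1) 0) (λ.λ.1 0)
  step 1: (λ.λ.1) (λ.λ.1 0)
  step 2: λ.λ.λ.1 0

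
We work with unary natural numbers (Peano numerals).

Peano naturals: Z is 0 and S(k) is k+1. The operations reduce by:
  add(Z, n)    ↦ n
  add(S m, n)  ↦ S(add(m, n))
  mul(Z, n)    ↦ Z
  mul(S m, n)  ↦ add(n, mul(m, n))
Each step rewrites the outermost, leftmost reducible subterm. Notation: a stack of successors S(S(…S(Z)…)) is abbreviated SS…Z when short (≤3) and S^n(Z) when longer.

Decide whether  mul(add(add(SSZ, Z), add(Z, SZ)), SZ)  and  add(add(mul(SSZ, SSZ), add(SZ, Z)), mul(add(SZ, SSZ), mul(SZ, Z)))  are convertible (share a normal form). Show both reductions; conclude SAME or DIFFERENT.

Answer: DIFFERENT — A ⇓ SSSZ, B ⇓ S^5(Z)

Working:
Term A:
  start: mul(add(add(SSZ, Z), add(Z, SZ)), SZ)
  [1] mul(add(S(add(SZ, Z)), add(Z, SZ)), SZ)
  [2] mul(S(add(add(SZ, Z), add(Z, SZ))), SZ)
  [3] add(SZ, mul(add(add(SZ, Z), add(Z, SZ)), SZ))
  [4] S(add(Z, mul(add(add(SZ, Z), add(Z, SZ)), SZ)))
  [5] S(mul(add(add(SZ, Z), add(Z, SZ)), SZ))
  [6] S(mul(add(S(add(Z, Z)), add(Z, SZ)), SZ))
  [7] S(mul(S(add(add(Z, Z), add(Z, SZ))), SZ))
  [8] S(add(SZ, mul(add(add(Z, Z), add(Z, SZ)), SZ)))
  [9] S(S(add(Z, mul(add(add(Z, Z), add(Z, SZ)), SZ))))
  [10] S(S(mul(add(add(Z, Z), add(Z, SZ)), SZ)))
  [11] S(S(mul(add(Z, add(Z, SZ)), SZ)))
  [12] S(S(mul(add(Z, SZ), SZ)))
  [13] S(S(mul(SZ, SZ)))
  [14] S(S(add(SZ, mul(Z, SZ))))
  [15] S(S(S(add(Z, mul(Z, SZ)))))
  [16] S(S(S(mul(Z, SZ))))
  [17] SSSZ

Term B:
  start: add(add(mul(SSZ, SSZ), add(SZ, Z)), mul(add(SZ, SSZ), mul(SZ, Z)))
  [1] add(add(add(SSZ, mul(SZ, SSZ)), add(SZ, Z)), mul(add(SZ, SSZ), mul(SZ, Z)))
  [2] add(add(S(add(SZ, mul(SZ, SSZ))), add(SZ, Z)), mul(add(SZ, SSZ), mul(SZ, Z)))
  [3] add(S(add(add(SZ, mul(SZ, SSZ)), add(SZ, Z))), mul(add(SZ, SSZ), mul(SZ, Z)))
  [4] S(add(add(add(SZ, mul(SZ, SSZ)), add(SZ, Z)), mul(add(SZ, SSZ), mul(SZ, Z))))
  [5] S(add(add(S(add(Z, mul(SZ, SSZ))), add(SZ, Z)), mul(add(SZ, SSZ), mul(SZ, Z))))
  [6] S(add(S(add(add(Z, mul(SZ, SSZ)), add(SZ, Z))), mul(add(SZ, SSZ), mul(SZ, Z))))
  [7] S(S(add(add(add(Z, mul(SZ, SSZ)), add(SZ, Z)), mul(add(SZ, SSZ), mul(SZ, Z)))))
  [8] S(S(add(add(mul(SZ, SSZ), add(SZ, Z)), mul(add(SZ, SSZ), mul(SZ, Z)))))
  [9] S(S(add(add(add(SSZ, mul(Z, SSZ)), add(SZ, Z)), mul(add(SZ, SSZ), mul(SZ, Z)))))
  [10] S(S(add(add(S(add(SZ, mul(Z, SSZ))), add(SZ, Z)), mul(add(SZ, SSZ), mul(SZ, Z)))))
  [11] S(S(add(S(add(add(SZ, mul(Z, SSZ)), add(SZ, Z))), mul(add(SZ, SSZ), mul(SZ, Z)))))
  [12] S(S(S(add(add(add(SZ, mul(Z, SSZ)), add(SZ, Z)), mul(add(SZ, SSZ), mul(SZ, Z))))))
  [13] S(S(S(add(add(S(add(Z, mul(Z, SSZ))), add(SZ, Z)), mul(add(SZ, SSZ), mul(SZ, Z))))))
  [14] S(S(S(add(S(add(add(Z, mul(Z, SSZ)), add(SZ, Z))), mul(add(SZ, SSZ), mul(SZ, Z))))))
  [15] S(S(S(S(add(add(add(Z, mul(Z, SSZ)), add(SZ, Z)), mul(add(SZ, SSZ), mul(SZ, Z)))))))
  [16] S(S(S(S(add(add(mul(Z, SSZ), add(SZ, Z)), mul(add(SZ, SSZ), mul(SZ, Z)))))))
  [17] S(S(S(S(add(add(Z, add(SZ, Z)), mul(add(SZ, SSZ), mul(SZ, Z)))))))
  [18] S(S(S(S(add(add(SZ, Z), mul(add(SZ, SSZ), mul(SZ, Z)))))))
  [19] S(S(S(S(add(S(add(Z, Z)), mul(add(SZ, SSZ), mul(SZ, Z)))))))
  [20] S(S(S(S(S(add(add(Z, Z), mul(add(SZ, SSZ), mul(SZ, Z))))))))
  [21] S(S(S(S(S(add(Z, mul(add(SZ, SSZ), mul(SZ, Z))))))))
  [22] S(S(S(S(S(mul(add(SZ, SSZ), mul(SZ, Z)))))))
  [23] S(S(S(S(S(mul(S(add(Z, SSZ)), mul(SZ, Z)))))))
  [24] S(S(S(S(S(add(mul(SZ, Z), mul(add(Z, SSZ), mul(SZ, Z))))))))
  [25] S(S(S(S(S(add(add(Z, mul(Z, Z)), mul(add(Z, SSZ), mul(SZ, Z))))))))
  [26] S(S(S(S(S(add(mul(Z, Z), mul(add(Z, SSZ), mul(SZ, Z))))))))
  [27] S(S(S(S(S(add(Z, mul(add(Z, SSZ), mul(SZ, Z))))))))
  [28] S(S(S(S(S(mul(add(Z, SSZ), mul(SZ, Z)))))))
  [29] S(S(S(S(S(mul(SSZ, mul(SZ, Z)))))))
  [30] S(S(S(S(S(add(mul(SZ, Z), mul(SZ, mul(SZ, Z))))))))
  [31] S(S(S(S(S(add(add(Z, mul(Z, Z)), mul(SZ, mul(SZ, Z))))))))
  [32] S(S(S(S(S(add(mul(Z, Z), mul(SZ, mul(SZ, Z))))))))
  [33] S(S(S(S(S(add(Z, mul(SZ, mul(SZ, Z))))))))
  [34] S(S(S(S(S(mul(SZ, mul(SZ, Z)))))))
  [35] S(S(S(S(S(add(mul(SZ, Z), mul(Z, mul(SZ, Z))))))))
  [36] S(S(S(S(S(add(add(Z, mul(Z, Z)), mul(Z, mul(SZ, Z))))))))
  [37] S(S(S(S(S(add(mul(Z, Z), mul(Z, mul(SZ, Z))))))))
  [38] S(S(S(S(S(add(Z, mul(Z, mul(SZ, Z))))))))
  [39] S(S(S(S(S(mul(Z, mul(SZ, Z)))))))
  [40] S^5(Z)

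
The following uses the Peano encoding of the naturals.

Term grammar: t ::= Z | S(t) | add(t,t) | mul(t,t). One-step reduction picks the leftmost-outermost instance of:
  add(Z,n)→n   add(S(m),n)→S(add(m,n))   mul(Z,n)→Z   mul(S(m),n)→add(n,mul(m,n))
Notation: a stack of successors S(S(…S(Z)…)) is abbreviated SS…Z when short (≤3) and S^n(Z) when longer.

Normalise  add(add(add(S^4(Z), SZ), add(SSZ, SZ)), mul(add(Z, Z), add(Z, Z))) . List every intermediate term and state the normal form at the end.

Answer: normal form = S^8(Z)  (in 25 steps)

Derivation:
  start: add(add(add(S^4(Z), SZ), add(SSZ, SZ)), mul(add(Z, Z), add(Z, Z)))
  step 1: add(add(S(add(SSSZ, SZ)), add(SSZ, SZ)), mul(add(Z, Z), add(Z, Z)))
  step 2: add(S(add(add(SSSZ, SZ), add(SSZ, SZ))), mul(add(Z, Z), add(Z, Z)))
  step 3: S(add(add(add(SSSZ, SZ), add(SSZ, SZ)), mul(add(Z, Z), add(Z, Z))))
  step 4: S(add(add(S(add(SSZ, SZ)), add(SSZ, SZ)), mul(add(Z, Z), add(Z, Z))))
  step 5: S(add(S(add(add(SSZ, SZ), add(SSZ, SZ))), mul(add(Z, Z), add(Z, Z))))
  step 6: S(S(add(add(add(SSZ, SZ), add(SSZ, SZ)), mul(add(Z, Z), add(Z, Z)))))
  step 7: S(S(add(add(S(add(SZ, SZ)), add(SSZ, SZ)), mul(add(Z, Z), add(Z, Z)))))
  step 8: S(S(add(S(add(add(SZ, SZ), add(SSZ, SZ))), mul(add(Z, Z), add(Z, Z)))))
  step 9: S(S(S(add(add(add(SZ, SZ), add(SSZ, SZ)), mul(add(Z, Z), add(Z, Z))))))
  step 10: S(S(S(add(add(S(add(Z, SZ)), add(SSZ, SZ)), mul(add(Z, Z), add(Z, Z))))))
  step 11: S(S(S(add(S(add(add(Z, SZ), add(SSZ, SZ))), mul(add(Z, Z), add(Z, Z))))))
  step 12: S(S(S(S(add(add(add(Z, SZ), add(SSZ, SZ)), mul(add(Z, Z), add(Z, Z)))))))
  step 13: S(S(S(S(add(add(SZ, add(SSZ, SZ)), mul(add(Z, Z), add(Z, Z)))))))
  step 14: S(S(S(S(add(S(add(Z, add(SSZ, SZ))), mul(add(Z, Z), add(Z, Z)))))))
  step 15: S(S(S(S(S(add(add(Z, add(SSZ, SZ)), mul(add(Z, Z), add(Z, Z))))))))
  step 16: S(S(S(S(S(add(add(SSZ, SZ), mul(add(Z, Z), add(Z, Z))))))))
  step 17: S(S(S(S(S(add(S(add(SZ, SZ)), mul(add(Z, Z), add(Z, Z))))))))
  step 18: S(S(S(S(S(S(add(add(SZ, SZ), mul(add(Z, Z), add(Z, Z)))))))))
  step 19: S(S(S(S(S(S(add(S(add(Z, SZ)), mul(add(Z, Z), add(Z, Z)))))))))
  step 20: S(S(S(S(S(S(S(add(add(Z, SZ), mul(add(Z, Z), add(Z, Z))))))))))
  step 21: S(S(S(S(S(S(S(add(SZ, mul(add(Z, Z), add(Z, Z))))))))))
  step 22: S(S(S(S(S(S(S(S(add(Z, mul(add(Z, Z), add(Z, Z)))))))))))
  step 23: S(S(S(S(S(S(S(S(mul(add(Z, Z), add(Z, Z))))))))))
  step 24: S(S(S(S(S(S(S(S(mul(Z, add(Z, Z))))))))))
  step 25: S^8(Z)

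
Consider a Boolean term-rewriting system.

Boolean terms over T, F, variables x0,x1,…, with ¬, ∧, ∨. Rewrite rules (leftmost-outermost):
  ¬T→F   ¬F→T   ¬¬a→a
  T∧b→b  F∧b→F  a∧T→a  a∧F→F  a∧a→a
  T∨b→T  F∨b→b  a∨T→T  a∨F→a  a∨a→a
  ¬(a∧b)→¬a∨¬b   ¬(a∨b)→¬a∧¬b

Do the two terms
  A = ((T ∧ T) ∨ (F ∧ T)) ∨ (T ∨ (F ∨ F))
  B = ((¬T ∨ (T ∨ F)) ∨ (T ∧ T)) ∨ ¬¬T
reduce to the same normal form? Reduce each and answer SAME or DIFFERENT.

Term A:
  start: ((T ∧ T) ∨ (F ∧ T)) ∨ (T ∨ (F ∨ F))
  →1  (T ∨ (F ∧ T)) ∨ (T ∨ (F ∨ F))
  →2  T ∨ (T ∨ (F ∨ F))
  →3  T

Term B:
  start: ((¬T ∨ (T ∨ F)) ∨ (T ∧ T)) ∨ ¬¬T
  →1  ((F ∨ (T ∨ F)) ∨ (T ∧ T)) ∨ ¬¬T
  →2  ((T ∨ F) ∨ (T ∧ T)) ∨ ¬¬T
  →3  (T ∨ (T ∧ T)) ∨ ¬¬T
  →4  T ∨ ¬¬T
  →5  T

Answer: SAME — A ⇓ T, B ⇓ T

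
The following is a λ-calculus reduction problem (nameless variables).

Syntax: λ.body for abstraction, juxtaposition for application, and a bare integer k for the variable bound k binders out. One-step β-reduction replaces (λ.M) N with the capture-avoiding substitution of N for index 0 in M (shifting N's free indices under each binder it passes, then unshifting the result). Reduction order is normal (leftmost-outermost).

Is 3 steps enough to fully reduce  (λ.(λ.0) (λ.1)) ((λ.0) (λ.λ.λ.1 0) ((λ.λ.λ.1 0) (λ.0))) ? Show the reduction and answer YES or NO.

  start: (λ.(λ.0) (λ.1)) ((λ.0) (λ.λ.λ.1 0) ((λ.λ.λ.1 0) (λ.0)))
  →1  (λ.0) (λ.(λ.0) (λ.λ.λ.1 0) ((λ.λ.λ.1 0) (λ.0)))
  →2  λ.(λ.0) (λ.λ.λ.1 0) ((λ.λ.λ.1 0) (λ.0))
  →3  λ.(λ.λ.λ.1 0) ((λ.λ.λ.1 0) (λ.0))

Answer: NO — after 3 steps the term is λ.(λ.λ.λ.1 0) ((λ.λ.λ.1 0) (λ.0)), not yet normal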